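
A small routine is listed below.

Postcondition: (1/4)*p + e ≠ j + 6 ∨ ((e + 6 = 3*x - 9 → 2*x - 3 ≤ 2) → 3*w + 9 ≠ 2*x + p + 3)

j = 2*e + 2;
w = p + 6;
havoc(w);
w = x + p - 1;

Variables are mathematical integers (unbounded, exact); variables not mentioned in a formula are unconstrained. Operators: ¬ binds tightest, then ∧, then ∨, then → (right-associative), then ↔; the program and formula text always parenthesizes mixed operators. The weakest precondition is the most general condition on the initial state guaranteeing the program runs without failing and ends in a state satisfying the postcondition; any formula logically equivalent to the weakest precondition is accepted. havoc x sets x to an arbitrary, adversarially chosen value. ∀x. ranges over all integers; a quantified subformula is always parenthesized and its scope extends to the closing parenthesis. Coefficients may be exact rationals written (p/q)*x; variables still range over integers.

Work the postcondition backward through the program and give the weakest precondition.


Working backward. After the program, the postcondition (1/4)*p + e ≠ j + 6 ∨ ((e + 6 = 3*x - 9 → 2*x - 3 ≤ 2) → 3*w + 9 ≠ 2*x + p + 3) must hold; in canonical form it is e + (1/4)*p ≠ j + 6 ∨ ((e = 3*x - 15 → 2*x ≤ 5) → 3*w ≠ p + 2*x - 6).
Before w := x + p - 1: e + (1/4)*p ≠ j + 6 ∨ ((e = 3*x - 15 → 2*x ≤ 5) → 2*p + x ≠ -3)
Before havoc w: e + (1/4)*p ≠ j + 6 ∨ ((e = 3*x - 15 → 2*x ≤ 5) → 2*p + x ≠ -3)
Before w := p + 6: e + (1/4)*p ≠ j + 6 ∨ ((e = 3*x - 15 → 2*x ≤ 5) → 2*p + x ≠ -3)
Before j := 2*e + 2: (1/4)*p ≠ e + 8 ∨ ((e = 3*x - 15 → 2*x ≤ 5) → 2*p + x ≠ -3)
Answer: WP = (1/4)*p ≠ e + 8 ∨ ((e = 3*x - 15 → 2*x ≤ 5) → 2*p + x ≠ -3)


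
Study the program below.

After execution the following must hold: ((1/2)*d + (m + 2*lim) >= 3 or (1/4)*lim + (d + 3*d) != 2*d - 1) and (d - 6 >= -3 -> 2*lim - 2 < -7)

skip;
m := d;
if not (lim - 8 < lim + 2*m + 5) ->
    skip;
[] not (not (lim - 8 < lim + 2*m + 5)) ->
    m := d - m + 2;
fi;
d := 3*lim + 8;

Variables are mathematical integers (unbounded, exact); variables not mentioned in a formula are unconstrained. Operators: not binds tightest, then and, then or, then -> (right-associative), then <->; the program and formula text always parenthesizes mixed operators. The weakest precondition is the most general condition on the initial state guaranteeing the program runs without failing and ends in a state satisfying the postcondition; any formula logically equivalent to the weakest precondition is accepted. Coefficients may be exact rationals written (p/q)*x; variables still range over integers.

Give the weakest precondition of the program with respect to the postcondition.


Working backward. After the program, the postcondition ((1/2)*d + (m + 2*lim) >= 3 or (1/4)*lim + (d + 3*d) != 2*d - 1) and (d - 6 >= -3 -> 2*lim - 2 < -7) must hold; in canonical form it is ((1/2)*d + 2*lim + m >= 3 or 2*d + (1/4)*lim != -1) and (d >= 3 -> 2*lim < -5).
Before d := 3*lim + 8: ((7/2)*lim + m >= -1 or (25/4)*lim != -17) and (3*lim >= -5 -> 2*lim < -5)
Then branch requires ((7/2)*lim + m >= -1 or (25/4)*lim != -17) and (3*lim >= -5 -> 2*lim < -5); else branch requires (d + (7/2)*lim >= m - 3 or (25/4)*lim != -17) and (3*lim >= -5 -> 2*lim < -5).
Before the if: ((not (2*m > -13)) -> (((7/2)*lim + m >= -1 or (25/4)*lim != -17) and (3*lim >= -5 -> 2*lim < -5))) and (2*m > -13 -> ((d + (7/2)*lim >= m - 3 or (25/4)*lim != -17) and (3*lim >= -5 -> 2*lim < -5)))
Before m := d: ((not (2*d > -13)) -> ((d + (7/2)*lim >= -1 or (25/4)*lim != -17) and (3*lim >= -5 -> 2*lim < -5))) and (2*d > -13 -> (((7/2)*lim >= -3 or (25/4)*lim != -17) and (3*lim >= -5 -> 2*lim < -5)))
Before skip: ((not (2*d > -13)) -> ((d + (7/2)*lim >= -1 or (25/4)*lim != -17) and (3*lim >= -5 -> 2*lim < -5))) and (2*d > -13 -> (((7/2)*lim >= -3 or (25/4)*lim != -17) and (3*lim >= -5 -> 2*lim < -5)))
Answer: WP = ((not (2*d > -13)) -> ((d + (7/2)*lim >= -1 or (25/4)*lim != -17) and (3*lim >= -5 -> 2*lim < -5))) and (2*d > -13 -> (((7/2)*lim >= -3 or (25/4)*lim != -17) and (3*lim >= -5 -> 2*lim < -5)))


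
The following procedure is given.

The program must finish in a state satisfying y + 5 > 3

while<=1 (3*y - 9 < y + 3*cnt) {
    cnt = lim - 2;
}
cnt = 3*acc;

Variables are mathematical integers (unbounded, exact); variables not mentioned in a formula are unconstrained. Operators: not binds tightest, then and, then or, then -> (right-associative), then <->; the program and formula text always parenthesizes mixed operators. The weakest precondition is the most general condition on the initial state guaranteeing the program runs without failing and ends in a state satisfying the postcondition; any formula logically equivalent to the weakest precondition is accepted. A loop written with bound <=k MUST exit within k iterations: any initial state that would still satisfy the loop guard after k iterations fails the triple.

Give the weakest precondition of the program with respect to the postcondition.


Working backward. After the program, the postcondition y + 5 > 3 must hold; in canonical form it is y > -2.
Before cnt := 3*acc: y > -2
Before the loop (bound <=1), unroll the exhaustion recursion (WP_0 = exit-now case; WP_j = one more guarded iteration, up to j = 1):
  WP_0: (not (2*y < 3*cnt + 9)) and y > -2
  WP_1: (2*y < 3*cnt + 9 -> ((not (2*y < 3*lim + 3)) and y > -2)) and ((not (2*y < 3*cnt + 9)) -> y > -2)
So before the loop: (2*y < 3*cnt + 9 -> ((not (2*y < 3*lim + 3)) and y > -2)) and ((not (2*y < 3*cnt + 9)) -> y > -2)
Answer: WP = (2*y < 3*cnt + 9 -> ((not (2*y < 3*lim + 3)) and y > -2)) and ((not (2*y < 3*cnt + 9)) -> y > -2)


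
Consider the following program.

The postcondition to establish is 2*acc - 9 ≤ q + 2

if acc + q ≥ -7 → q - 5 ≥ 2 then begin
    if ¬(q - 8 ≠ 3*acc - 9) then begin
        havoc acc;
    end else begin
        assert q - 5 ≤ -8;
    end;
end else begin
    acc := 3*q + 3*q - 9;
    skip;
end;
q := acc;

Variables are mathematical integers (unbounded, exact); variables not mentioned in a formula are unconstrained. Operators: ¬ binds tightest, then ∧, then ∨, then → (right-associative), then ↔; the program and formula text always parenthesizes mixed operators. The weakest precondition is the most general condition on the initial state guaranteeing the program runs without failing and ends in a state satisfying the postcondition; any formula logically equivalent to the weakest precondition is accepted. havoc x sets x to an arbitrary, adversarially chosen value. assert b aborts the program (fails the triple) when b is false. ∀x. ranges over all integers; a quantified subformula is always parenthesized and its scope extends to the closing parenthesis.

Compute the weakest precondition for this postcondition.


Working backward. After the program, the postcondition 2*acc - 9 ≤ q + 2 must hold; in canonical form it is 2*acc ≤ q + 11.
Before q := acc: acc ≤ 11
Then branch requires ((¬(q ≠ 3*acc - 1)) → (∀acc_1. acc_1 ≤ 11)) ∧ (q ≠ 3*acc - 1 → (q ≤ -3 ∧ acc ≤ 11)); else branch requires 6*q ≤ 20.
Before the if: ((acc + q ≥ -7 → q ≥ 7) → (((¬(q ≠ 3*acc - 1)) → (∀acc_1. acc_1 ≤ 11)) ∧ (q ≠ 3*acc - 1 → (q ≤ -3 ∧ acc ≤ 11)))) ∧ ((¬(acc + q ≥ -7 → q ≥ 7)) → 6*q ≤ 20)
Answer: WP = ((acc + q ≥ -7 → q ≥ 7) → (((¬(q ≠ 3*acc - 1)) → (∀acc_1. acc_1 ≤ 11)) ∧ (q ≠ 3*acc - 1 → (q ≤ -3 ∧ acc ≤ 11)))) ∧ ((¬(acc + q ≥ -7 → q ≥ 7)) → 6*q ≤ 20)


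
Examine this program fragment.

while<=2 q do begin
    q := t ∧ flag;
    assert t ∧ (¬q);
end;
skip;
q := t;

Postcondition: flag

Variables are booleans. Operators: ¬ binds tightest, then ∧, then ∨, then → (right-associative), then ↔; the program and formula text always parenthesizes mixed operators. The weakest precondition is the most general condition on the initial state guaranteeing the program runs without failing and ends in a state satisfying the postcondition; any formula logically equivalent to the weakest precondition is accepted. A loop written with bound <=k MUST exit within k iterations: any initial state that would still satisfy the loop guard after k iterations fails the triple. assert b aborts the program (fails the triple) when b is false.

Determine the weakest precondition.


Working backward. After the program, flag must hold.
Before q := t: flag
Before skip: flag
Before the loop (bound <=2), unroll the exhaustion recursion (WP_0 = exit-now case; WP_j = one more guarded iteration, up to j = 2):
  WP_0: (¬q) ∧ flag
  WP_1: (q → (t ∧ (¬(t ∧ flag)) ∧ flag)) ∧ ((¬q) → flag)
  WP_2: (q → (t ∧ (¬(t ∧ flag)) ∧ ((t ∧ flag) → (t ∧ (¬(t ∧ flag)) ∧ flag)) ∧ ((¬(t ∧ flag)) → flag))) ∧ ((¬q) → flag)
So before the loop: (q → (t ∧ (¬(t ∧ flag)) ∧ ((t ∧ flag) → (t ∧ (¬(t ∧ flag)) ∧ flag)) ∧ ((¬(t ∧ flag)) → flag))) ∧ ((¬q) → flag)
Answer: WP = (q → (t ∧ (¬(t ∧ flag)) ∧ ((t ∧ flag) → (t ∧ (¬(t ∧ flag)) ∧ flag)) ∧ ((¬(t ∧ flag)) → flag))) ∧ ((¬q) → flag)


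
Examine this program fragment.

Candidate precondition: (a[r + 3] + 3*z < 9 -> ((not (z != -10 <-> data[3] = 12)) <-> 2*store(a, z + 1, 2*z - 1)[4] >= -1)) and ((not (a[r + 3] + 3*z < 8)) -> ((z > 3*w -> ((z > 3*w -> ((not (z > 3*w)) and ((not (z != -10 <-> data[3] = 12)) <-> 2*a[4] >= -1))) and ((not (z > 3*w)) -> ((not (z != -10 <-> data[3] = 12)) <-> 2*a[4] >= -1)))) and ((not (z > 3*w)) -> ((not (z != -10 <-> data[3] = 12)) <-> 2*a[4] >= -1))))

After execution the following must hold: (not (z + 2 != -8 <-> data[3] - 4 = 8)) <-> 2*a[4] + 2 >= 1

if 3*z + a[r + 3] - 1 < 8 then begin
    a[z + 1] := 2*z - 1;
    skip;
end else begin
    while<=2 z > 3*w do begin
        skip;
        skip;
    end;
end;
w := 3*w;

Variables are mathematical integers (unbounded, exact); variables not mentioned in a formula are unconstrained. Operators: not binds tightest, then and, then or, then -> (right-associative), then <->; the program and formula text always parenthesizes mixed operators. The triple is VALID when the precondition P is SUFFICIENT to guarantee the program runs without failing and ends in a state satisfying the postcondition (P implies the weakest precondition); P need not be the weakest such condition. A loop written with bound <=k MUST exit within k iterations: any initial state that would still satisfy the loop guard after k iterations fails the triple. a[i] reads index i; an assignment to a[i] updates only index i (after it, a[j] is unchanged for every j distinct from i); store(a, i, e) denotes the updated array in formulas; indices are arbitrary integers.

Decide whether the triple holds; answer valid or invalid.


Working backward. After the program, the postcondition (not (z + 2 != -8 <-> data[3] - 4 = 8)) <-> 2*a[4] + 2 >= 1 must hold; in canonical form it is (not (z != -10 <-> data[3] = 12)) <-> 2*a[4] >= -1.
Before w := 3*w: (not (z != -10 <-> data[3] = 12)) <-> 2*a[4] >= -1
Then branch requires (not (z != -10 <-> data[3] = 12)) <-> 2*store(a, z + 1, 2*z - 1)[4] >= -1; else branch requires (z > 3*w -> ((z > 3*w -> ((not (z > 3*w)) and ((not (z != -10 <-> data[3] = 12)) <-> 2*a[4] >= -1))) and ((not (z > 3*w)) -> ((not (z != -10 <-> data[3] = 12)) <-> 2*a[4] >= -1)))) and ((not (z > 3*w)) -> ((not (z != -10 <-> data[3] = 12)) <-> 2*a[4] >= -1)).
Before the if: (a[r + 3] + 3*z < 9 -> ((not (z != -10 <-> data[3] = 12)) <-> 2*store(a, z + 1, 2*z - 1)[4] >= -1)) and ((not (a[r + 3] + 3*z < 9)) -> ((z > 3*w -> ((z > 3*w -> ((not (z > 3*w)) and ((not (z != -10 <-> data[3] = 12)) <-> 2*a[4] >= -1))) and ((not (z > 3*w)) -> ((not (z != -10 <-> data[3] = 12)) <-> 2*a[4] >= -1)))) and ((not (z > 3*w)) -> ((not (z != -10 <-> data[3] = 12)) <-> 2*a[4] >= -1))))
The weakest precondition is (a[r + 3] + 3*z < 9 -> ((not (z != -10 <-> data[3] = 12)) <-> 2*store(a, z + 1, 2*z - 1)[4] >= -1)) and ((not (a[r + 3] + 3*z < 9)) -> ((z > 3*w -> ((z > 3*w -> ((not (z > 3*w)) and ((not (z != -10 <-> data[3] = 12)) <-> 2*a[4] >= -1))) and ((not (z > 3*w)) -> ((not (z != -10 <-> data[3] = 12)) <-> 2*a[4] >= -1)))) and ((not (z > 3*w)) -> ((not (z != -10 <-> data[3] = 12)) <-> 2*a[4] >= -1)))).
Check whether (a[r + 3] + 3*z < 9 -> ((not (z != -10 <-> data[3] = 12)) <-> 2*store(a, z + 1, 2*z - 1)[4] >= -1)) and ((not (a[r + 3] + 3*z < 8)) -> ((z > 3*w -> ((z > 3*w -> ((not (z > 3*w)) and ((not (z != -10 <-> data[3] = 12)) <-> 2*a[4] >= -1))) and ((not (z > 3*w)) -> ((not (z != -10 <-> data[3] = 12)) <-> 2*a[4] >= -1)))) and ((not (z > 3*w)) -> ((not (z != -10 <-> data[3] = 12)) <-> 2*a[4] >= -1)))) implies it.
Every state satisfying the precondition satisfies the weakest precondition: the implication holds.
Answer: valid


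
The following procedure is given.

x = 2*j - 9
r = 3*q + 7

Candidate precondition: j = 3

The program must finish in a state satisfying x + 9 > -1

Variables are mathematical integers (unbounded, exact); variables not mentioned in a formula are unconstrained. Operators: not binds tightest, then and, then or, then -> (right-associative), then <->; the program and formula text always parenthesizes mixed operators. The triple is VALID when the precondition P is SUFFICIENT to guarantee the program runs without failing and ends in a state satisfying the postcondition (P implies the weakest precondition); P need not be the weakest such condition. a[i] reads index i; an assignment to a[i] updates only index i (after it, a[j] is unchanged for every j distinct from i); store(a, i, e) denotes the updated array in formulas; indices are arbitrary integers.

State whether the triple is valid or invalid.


Working backward. After the program, the postcondition x + 9 > -1 must hold; in canonical form it is x > -10.
Before r := 3*q + 7: x > -10
Before x := 2*j - 9: 2*j > -1
The weakest precondition is 2*j > -1.
Check whether j = 3 implies it.
Every state satisfying the precondition satisfies the weakest precondition: the implication holds.
Answer: valid


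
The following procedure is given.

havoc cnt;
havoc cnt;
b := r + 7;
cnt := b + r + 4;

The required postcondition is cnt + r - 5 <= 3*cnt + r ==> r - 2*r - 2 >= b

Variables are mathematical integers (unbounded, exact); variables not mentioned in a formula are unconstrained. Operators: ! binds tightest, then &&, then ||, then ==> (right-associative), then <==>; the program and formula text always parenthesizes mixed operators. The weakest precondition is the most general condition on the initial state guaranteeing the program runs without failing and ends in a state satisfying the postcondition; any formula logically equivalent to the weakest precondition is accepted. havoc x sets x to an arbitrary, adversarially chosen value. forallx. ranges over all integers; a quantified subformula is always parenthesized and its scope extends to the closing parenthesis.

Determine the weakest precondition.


Working backward. After the program, the postcondition cnt + r - 5 <= 3*cnt + r ==> r - 2*r - 2 >= b must hold; in canonical form it is 2*cnt >= -5 ==> b + r <= -2.
Before cnt := b + r + 4: 2*b + 2*r >= -13 ==> b + r <= -2
Before b := r + 7: 4*r >= -27 ==> 2*r <= -9
Before havoc cnt: 4*r >= -27 ==> 2*r <= -9
Before havoc cnt: 4*r >= -27 ==> 2*r <= -9
Answer: WP = 4*r >= -27 ==> 2*r <= -9


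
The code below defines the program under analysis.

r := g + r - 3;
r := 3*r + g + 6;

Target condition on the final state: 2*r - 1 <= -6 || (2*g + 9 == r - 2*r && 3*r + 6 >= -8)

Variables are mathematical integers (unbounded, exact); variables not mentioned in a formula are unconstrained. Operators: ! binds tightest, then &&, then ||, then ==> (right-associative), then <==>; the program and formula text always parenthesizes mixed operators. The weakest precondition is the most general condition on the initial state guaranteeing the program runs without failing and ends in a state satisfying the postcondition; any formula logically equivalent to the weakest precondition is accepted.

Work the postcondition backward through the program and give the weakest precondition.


Working backward. After the program, the postcondition 2*r - 1 <= -6 || (2*g + 9 == r - 2*r && 3*r + 6 >= -8) must hold; in canonical form it is 2*r <= -5 || (2*g + r == -9 && 3*r >= -14).
Before r := 3*r + g + 6: 2*g + 6*r <= -17 || (3*g + 3*r == -15 && 3*g + 9*r >= -32)
Before r := g + r - 3: 8*g + 6*r <= 1 || (6*g + 3*r == -6 && 12*g + 9*r >= -5)
Answer: WP = 8*g + 6*r <= 1 || (6*g + 3*r == -6 && 12*g + 9*r >= -5)


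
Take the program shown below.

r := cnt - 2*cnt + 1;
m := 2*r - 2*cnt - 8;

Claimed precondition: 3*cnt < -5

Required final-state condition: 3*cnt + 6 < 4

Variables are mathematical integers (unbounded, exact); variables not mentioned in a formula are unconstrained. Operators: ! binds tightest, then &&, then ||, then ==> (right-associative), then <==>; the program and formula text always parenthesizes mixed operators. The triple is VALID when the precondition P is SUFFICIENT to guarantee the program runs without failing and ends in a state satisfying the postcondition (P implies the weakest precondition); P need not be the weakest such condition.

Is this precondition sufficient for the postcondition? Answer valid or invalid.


Working backward. After the program, the postcondition 3*cnt + 6 < 4 must hold; in canonical form it is 3*cnt < -2.
Before m := 2*r - 2*cnt - 8: 3*cnt < -2
Before r := cnt - 2*cnt + 1: 3*cnt < -2
The weakest precondition is 3*cnt < -2.
Check whether 3*cnt < -5 implies it.
Every state satisfying the precondition satisfies the weakest precondition: the implication holds.
Answer: valid


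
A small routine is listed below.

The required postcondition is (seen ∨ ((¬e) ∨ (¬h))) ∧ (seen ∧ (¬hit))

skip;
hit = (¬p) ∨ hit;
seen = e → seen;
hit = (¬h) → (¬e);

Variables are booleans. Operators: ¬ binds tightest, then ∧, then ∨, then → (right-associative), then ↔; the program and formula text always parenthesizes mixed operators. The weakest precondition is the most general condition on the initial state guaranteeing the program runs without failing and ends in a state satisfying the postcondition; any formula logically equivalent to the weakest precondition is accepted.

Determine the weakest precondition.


Working backward. After the program, the postcondition (seen ∨ ((¬e) ∨ (¬h))) ∧ (seen ∧ (¬hit)) must hold; in canonical form it is (seen ∨ (¬e) ∨ (¬h)) ∧ seen ∧ (¬hit).
Before hit := (¬h) → (¬e): (seen ∨ (¬e) ∨ (¬h)) ∧ seen ∧ (¬((¬h) → (¬e)))
Before seen := e → seen: ((e → seen) ∨ (¬e) ∨ (¬h)) ∧ (e → seen) ∧ (¬((¬h) → (¬e)))
Before hit := (¬p) ∨ hit: ((e → seen) ∨ (¬e) ∨ (¬h)) ∧ (e → seen) ∧ (¬((¬h) → (¬e)))
Before skip: ((e → seen) ∨ (¬e) ∨ (¬h)) ∧ (e → seen) ∧ (¬((¬h) → (¬e)))
Answer: WP = ((e → seen) ∨ (¬e) ∨ (¬h)) ∧ (e → seen) ∧ (¬((¬h) → (¬e)))


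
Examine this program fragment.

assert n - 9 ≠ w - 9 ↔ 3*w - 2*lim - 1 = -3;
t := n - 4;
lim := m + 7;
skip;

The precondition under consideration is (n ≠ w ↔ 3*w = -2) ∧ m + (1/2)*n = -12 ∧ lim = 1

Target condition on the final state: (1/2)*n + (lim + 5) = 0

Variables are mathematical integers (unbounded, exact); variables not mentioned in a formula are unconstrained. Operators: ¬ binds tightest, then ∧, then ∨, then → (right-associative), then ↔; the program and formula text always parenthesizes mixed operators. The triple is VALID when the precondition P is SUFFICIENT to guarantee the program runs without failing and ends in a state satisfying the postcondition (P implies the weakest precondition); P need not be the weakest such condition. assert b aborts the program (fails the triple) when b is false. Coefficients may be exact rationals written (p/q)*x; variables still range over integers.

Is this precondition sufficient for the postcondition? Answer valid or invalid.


Working backward. After the program, the postcondition (1/2)*n + (lim + 5) = 0 must hold; in canonical form it is lim + (1/2)*n = -5.
Before skip: lim + (1/2)*n = -5
Before lim := m + 7: m + (1/2)*n = -12
Before t := n - 4: m + (1/2)*n = -12
Before assert n - 9 ≠ w - 9 ↔ 3*w - 2*lim - 1 = -3: (n ≠ w ↔ 3*w = 2*lim - 2) ∧ m + (1/2)*n = -12
The weakest precondition is (n ≠ w ↔ 3*w = 2*lim - 2) ∧ m + (1/2)*n = -12.
Check whether (n ≠ w ↔ 3*w = -2) ∧ m + (1/2)*n = -12 ∧ lim = 1 implies it.
Countermodel: at the initial state lim = 1, m = -12, n = 0, w = 0, the precondition holds but the weakest precondition fails.
Answer: invalid


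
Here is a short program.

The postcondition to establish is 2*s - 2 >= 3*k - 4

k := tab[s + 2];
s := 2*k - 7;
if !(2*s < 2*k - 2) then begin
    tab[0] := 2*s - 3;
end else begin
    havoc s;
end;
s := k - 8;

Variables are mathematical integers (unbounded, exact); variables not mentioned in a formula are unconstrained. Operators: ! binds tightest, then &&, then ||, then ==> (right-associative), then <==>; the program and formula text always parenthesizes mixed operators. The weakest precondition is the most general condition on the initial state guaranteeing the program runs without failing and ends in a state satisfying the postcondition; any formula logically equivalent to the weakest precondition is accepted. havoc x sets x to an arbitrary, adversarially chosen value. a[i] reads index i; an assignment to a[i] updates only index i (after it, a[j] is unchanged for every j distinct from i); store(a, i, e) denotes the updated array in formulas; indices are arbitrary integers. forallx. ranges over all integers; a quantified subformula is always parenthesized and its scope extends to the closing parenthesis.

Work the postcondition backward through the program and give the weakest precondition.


Working backward. After the program, the postcondition 2*s - 2 >= 3*k - 4 must hold; in canonical form it is 2*s >= 3*k - 2.
Before s := k - 8: k <= -14
Then branch requires k <= -14; else branch requires k <= -14.
Before the if: ((!(2*s < 2*k - 2)) ==> k <= -14) && (2*s < 2*k - 2 ==> k <= -14)
Before s := 2*k - 7: ((!(2*k < 12)) ==> k <= -14) && (2*k < 12 ==> k <= -14)
Before k := tab[s + 2]: ((!(2*tab[s + 2] < 12)) ==> tab[s + 2] <= -14) && (2*tab[s + 2] < 12 ==> tab[s + 2] <= -14)
Answer: WP = ((!(2*tab[s + 2] < 12)) ==> tab[s + 2] <= -14) && (2*tab[s + 2] < 12 ==> tab[s + 2] <= -14)


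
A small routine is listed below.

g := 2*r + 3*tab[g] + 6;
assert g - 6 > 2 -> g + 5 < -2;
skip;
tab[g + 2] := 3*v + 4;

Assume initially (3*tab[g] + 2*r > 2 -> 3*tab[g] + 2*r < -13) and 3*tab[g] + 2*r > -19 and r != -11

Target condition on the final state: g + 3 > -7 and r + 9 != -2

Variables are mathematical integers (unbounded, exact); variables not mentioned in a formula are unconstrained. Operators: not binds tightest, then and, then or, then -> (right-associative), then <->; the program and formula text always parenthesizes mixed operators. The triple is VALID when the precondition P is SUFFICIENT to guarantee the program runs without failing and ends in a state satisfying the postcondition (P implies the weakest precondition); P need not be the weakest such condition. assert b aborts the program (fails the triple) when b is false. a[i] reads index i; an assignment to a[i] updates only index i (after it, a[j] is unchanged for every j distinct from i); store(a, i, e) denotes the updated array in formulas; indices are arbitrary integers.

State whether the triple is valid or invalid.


Working backward. After the program, the postcondition g + 3 > -7 and r + 9 != -2 must hold; in canonical form it is g > -10 and r != -11.
Before tab[g + 2] := 3*v + 4: g > -10 and r != -11
Before skip: g > -10 and r != -11
Before assert g - 6 > 2 -> g + 5 < -2: (g > 8 -> g < -7) and g > -10 and r != -11
Before g := 2*r + 3*tab[g] + 6: (3*tab[g] + 2*r > 2 -> 3*tab[g] + 2*r < -13) and 3*tab[g] + 2*r > -16 and r != -11
The weakest precondition is (3*tab[g] + 2*r > 2 -> 3*tab[g] + 2*r < -13) and 3*tab[g] + 2*r > -16 and r != -11.
Check whether (3*tab[g] + 2*r > 2 -> 3*tab[g] + 2*r < -13) and 3*tab[g] + 2*r > -19 and r != -11 implies it.
Countermodel: at the initial state g = 0, r = -12, tab = {[0] = 2, elsewhere 2}, the precondition holds but the weakest precondition fails.
Answer: invalid


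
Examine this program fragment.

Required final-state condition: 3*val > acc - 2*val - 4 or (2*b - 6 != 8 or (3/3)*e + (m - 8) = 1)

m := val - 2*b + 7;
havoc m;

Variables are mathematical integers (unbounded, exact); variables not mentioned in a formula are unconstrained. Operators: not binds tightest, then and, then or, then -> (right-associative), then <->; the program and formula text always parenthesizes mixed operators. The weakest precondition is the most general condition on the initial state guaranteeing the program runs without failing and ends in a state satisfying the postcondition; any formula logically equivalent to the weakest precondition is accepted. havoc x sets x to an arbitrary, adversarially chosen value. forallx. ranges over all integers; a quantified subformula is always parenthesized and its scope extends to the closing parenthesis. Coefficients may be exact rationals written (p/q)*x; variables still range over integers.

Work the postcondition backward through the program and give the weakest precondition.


Working backward. After the program, the postcondition 3*val > acc - 2*val - 4 or (2*b - 6 != 8 or (3/3)*e + (m - 8) = 1) must hold; in canonical form it is 5*val > acc - 4 or 2*b != 14 or e + m = 9.
Before havoc m: forall m_1. (5*val > acc - 4 or 2*b != 14 or e + m_1 = 9)
Before m := val - 2*b + 7: forall m_1. (5*val > acc - 4 or 2*b != 14 or e + m_1 = 9)
Answer: WP = forall m_1. (5*val > acc - 4 or 2*b != 14 or e + m_1 = 9)


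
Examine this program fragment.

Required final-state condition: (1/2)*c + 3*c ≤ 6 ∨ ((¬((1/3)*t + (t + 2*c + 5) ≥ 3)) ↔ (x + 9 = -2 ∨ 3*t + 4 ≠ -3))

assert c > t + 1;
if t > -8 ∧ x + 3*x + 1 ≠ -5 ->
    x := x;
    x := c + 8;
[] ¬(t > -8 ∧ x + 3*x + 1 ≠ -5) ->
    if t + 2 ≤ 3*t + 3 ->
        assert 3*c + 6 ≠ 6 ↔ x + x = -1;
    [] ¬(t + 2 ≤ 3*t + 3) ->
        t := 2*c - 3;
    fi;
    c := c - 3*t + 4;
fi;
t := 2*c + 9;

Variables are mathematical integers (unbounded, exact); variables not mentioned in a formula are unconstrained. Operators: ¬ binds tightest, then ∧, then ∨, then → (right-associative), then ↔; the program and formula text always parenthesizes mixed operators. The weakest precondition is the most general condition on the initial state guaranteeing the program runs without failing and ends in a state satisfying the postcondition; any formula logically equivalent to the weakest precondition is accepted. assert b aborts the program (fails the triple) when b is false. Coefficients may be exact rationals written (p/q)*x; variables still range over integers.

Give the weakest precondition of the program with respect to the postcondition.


Working backward. After the program, the postcondition (1/2)*c + 3*c ≤ 6 ∨ ((¬((1/3)*t + (t + 2*c + 5) ≥ 3)) ↔ (x + 9 = -2 ∨ 3*t + 4 ≠ -3)) must hold; in canonical form it is (7/2)*c ≤ 6 ∨ ((¬(2*c + (4/3)*t ≥ -2)) ↔ (x = -11 ∨ 3*t ≠ -7)).
Before t := 2*c + 9: (7/2)*c ≤ 6 ∨ ((¬((14/3)*c ≥ -14)) ↔ (x = -11 ∨ 6*c ≠ -34))
Then branch requires (7/2)*c ≤ 6 ∨ ((¬((14/3)*c ≥ -14)) ↔ (c = -19 ∨ 6*c ≠ -34)); else branch requires (2*t ≥ -1 → ((3*c ≠ 0 ↔ 2*x = -1) ∧ ((7/2)*c ≤ (21/2)*t - 8 ∨ ((¬((14/3)*c ≥ 14*t - 98/3)) ↔ (x = -11 ∨ 6*c ≠ 18*t - 58))))) ∧ ((¬(2*t ≥ -1)) → ((35/2)*c ≥ 79/2 ∨ ((¬((70/3)*c ≤ 224/3)) ↔ (x = -11 ∨ 30*c ≠ 112)))).
Before the if: ((t > -8 ∧ 4*x ≠ -6) → ((7/2)*c ≤ 6 ∨ ((¬((14/3)*c ≥ -14)) ↔ (c = -19 ∨ 6*c ≠ -34)))) ∧ ((¬(t > -8 ∧ 4*x ≠ -6)) → ((2*t ≥ -1 → ((3*c ≠ 0 ↔ 2*x = -1) ∧ ((7/2)*c ≤ (21/2)*t - 8 ∨ ((¬((14/3)*c ≥ 14*t - 98/3)) ↔ (x = -11 ∨ 6*c ≠ 18*t - 58))))) ∧ ((¬(2*t ≥ -1)) → ((35/2)*c ≥ 79/2 ∨ ((¬((70/3)*c ≤ 224/3)) ↔ (x = -11 ∨ 30*c ≠ 112))))))
Before assert c > t + 1: c > t + 1 ∧ ((t > -8 ∧ 4*x ≠ -6) → ((7/2)*c ≤ 6 ∨ ((¬((14/3)*c ≥ -14)) ↔ (c = -19 ∨ 6*c ≠ -34)))) ∧ ((¬(t > -8 ∧ 4*x ≠ -6)) → ((2*t ≥ -1 → ((3*c ≠ 0 ↔ 2*x = -1) ∧ ((7/2)*c ≤ (21/2)*t - 8 ∨ ((¬((14/3)*c ≥ 14*t - 98/3)) ↔ (x = -11 ∨ 6*c ≠ 18*t - 58))))) ∧ ((¬(2*t ≥ -1)) → ((35/2)*c ≥ 79/2 ∨ ((¬((70/3)*c ≤ 224/3)) ↔ (x = -11 ∨ 30*c ≠ 112))))))
Answer: WP = c > t + 1 ∧ ((t > -8 ∧ 4*x ≠ -6) → ((7/2)*c ≤ 6 ∨ ((¬((14/3)*c ≥ -14)) ↔ (c = -19 ∨ 6*c ≠ -34)))) ∧ ((¬(t > -8 ∧ 4*x ≠ -6)) → ((2*t ≥ -1 → ((3*c ≠ 0 ↔ 2*x = -1) ∧ ((7/2)*c ≤ (21/2)*t - 8 ∨ ((¬((14/3)*c ≥ 14*t - 98/3)) ↔ (x = -11 ∨ 6*c ≠ 18*t - 58))))) ∧ ((¬(2*t ≥ -1)) → ((35/2)*c ≥ 79/2 ∨ ((¬((70/3)*c ≤ 224/3)) ↔ (x = -11 ∨ 30*c ≠ 112))))))


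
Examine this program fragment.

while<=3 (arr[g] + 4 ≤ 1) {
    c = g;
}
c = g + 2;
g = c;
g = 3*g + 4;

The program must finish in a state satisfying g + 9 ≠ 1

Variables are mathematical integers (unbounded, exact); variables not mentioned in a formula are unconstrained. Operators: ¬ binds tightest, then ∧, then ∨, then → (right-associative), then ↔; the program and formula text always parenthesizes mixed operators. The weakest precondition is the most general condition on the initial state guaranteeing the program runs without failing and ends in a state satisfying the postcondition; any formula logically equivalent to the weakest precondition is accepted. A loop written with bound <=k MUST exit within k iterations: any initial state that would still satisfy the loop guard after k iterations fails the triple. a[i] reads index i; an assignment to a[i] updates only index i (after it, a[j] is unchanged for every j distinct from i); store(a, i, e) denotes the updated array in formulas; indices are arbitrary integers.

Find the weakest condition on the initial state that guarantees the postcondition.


Working backward. After the program, the postcondition g + 9 ≠ 1 must hold; in canonical form it is g ≠ -8.
Before g := 3*g + 4: 3*g ≠ -12
Before g := c: 3*c ≠ -12
Before c := g + 2: 3*g ≠ -18
Before the loop (bound <=3), unroll the exhaustion recursion (WP_0 = exit-now case; WP_j = one more guarded iteration, up to j = 3):
  WP_0: (¬(arr[g] ≤ -3)) ∧ 3*g ≠ -18
  WP_1: (arr[g] ≤ -3 → ((¬(arr[g] ≤ -3)) ∧ 3*g ≠ -18)) ∧ ((¬(arr[g] ≤ -3)) → 3*g ≠ -18)
  WP_2: (arr[g] ≤ -3 → ((arr[g] ≤ -3 → ((¬(arr[g] ≤ -3)) ∧ 3*g ≠ -18)) ∧ ((¬(arr[g] ≤ -3)) → 3*g ≠ -18))) ∧ ((¬(arr[g] ≤ -3)) → 3*g ≠ -18)
  WP_3: (arr[g] ≤ -3 → ((arr[g] ≤ -3 → ((arr[g] ≤ -3 → ((¬(arr[g] ≤ -3)) ∧ 3*g ≠ -18)) ∧ ((¬(arr[g] ≤ -3)) → 3*g ≠ -18))) ∧ ((¬(arr[g] ≤ -3)) → 3*g ≠ -18))) ∧ ((¬(arr[g] ≤ -3)) → 3*g ≠ -18)
So before the loop: (arr[g] ≤ -3 → ((arr[g] ≤ -3 → ((arr[g] ≤ -3 → ((¬(arr[g] ≤ -3)) ∧ 3*g ≠ -18)) ∧ ((¬(arr[g] ≤ -3)) → 3*g ≠ -18))) ∧ ((¬(arr[g] ≤ -3)) → 3*g ≠ -18))) ∧ ((¬(arr[g] ≤ -3)) → 3*g ≠ -18)
Answer: WP = (arr[g] ≤ -3 → ((arr[g] ≤ -3 → ((arr[g] ≤ -3 → ((¬(arr[g] ≤ -3)) ∧ 3*g ≠ -18)) ∧ ((¬(arr[g] ≤ -3)) → 3*g ≠ -18))) ∧ ((¬(arr[g] ≤ -3)) → 3*g ≠ -18))) ∧ ((¬(arr[g] ≤ -3)) → 3*g ≠ -18)


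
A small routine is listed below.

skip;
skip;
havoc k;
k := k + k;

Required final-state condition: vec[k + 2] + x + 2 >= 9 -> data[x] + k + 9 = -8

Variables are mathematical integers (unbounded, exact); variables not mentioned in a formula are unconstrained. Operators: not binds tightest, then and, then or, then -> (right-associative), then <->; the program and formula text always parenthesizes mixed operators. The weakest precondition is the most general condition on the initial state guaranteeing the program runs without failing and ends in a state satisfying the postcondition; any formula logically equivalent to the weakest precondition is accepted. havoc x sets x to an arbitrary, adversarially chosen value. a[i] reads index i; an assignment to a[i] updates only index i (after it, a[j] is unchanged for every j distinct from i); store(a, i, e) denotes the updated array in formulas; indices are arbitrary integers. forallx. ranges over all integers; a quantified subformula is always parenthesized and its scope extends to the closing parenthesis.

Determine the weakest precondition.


Working backward. After the program, the postcondition vec[k + 2] + x + 2 >= 9 -> data[x] + k + 9 = -8 must hold; in canonical form it is vec[k + 2] + x >= 7 -> data[x] + k = -17.
Before k := k + k: vec[2*k + 2] + x >= 7 -> data[x] + 2*k = -17
Before havoc k: forall k_1. (vec[2*k_1 + 2] + x >= 7 -> data[x] + 2*k_1 = -17)
Before skip: forall k_1. (vec[2*k_1 + 2] + x >= 7 -> data[x] + 2*k_1 = -17)
Before skip: forall k_1. (vec[2*k_1 + 2] + x >= 7 -> data[x] + 2*k_1 = -17)
Answer: WP = forall k_1. (vec[2*k_1 + 2] + x >= 7 -> data[x] + 2*k_1 = -17)


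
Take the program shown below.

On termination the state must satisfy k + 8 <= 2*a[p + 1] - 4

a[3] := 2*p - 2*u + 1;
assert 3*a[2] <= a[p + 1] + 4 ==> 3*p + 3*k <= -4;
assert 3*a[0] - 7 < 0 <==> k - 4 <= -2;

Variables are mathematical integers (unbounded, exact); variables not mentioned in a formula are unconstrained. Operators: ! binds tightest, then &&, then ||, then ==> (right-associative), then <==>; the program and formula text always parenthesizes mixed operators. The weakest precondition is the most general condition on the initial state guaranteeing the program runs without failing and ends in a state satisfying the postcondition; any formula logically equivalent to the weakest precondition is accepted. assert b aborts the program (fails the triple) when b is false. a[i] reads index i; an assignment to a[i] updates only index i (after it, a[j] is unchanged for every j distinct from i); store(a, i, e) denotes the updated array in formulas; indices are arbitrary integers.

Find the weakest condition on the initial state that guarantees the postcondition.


Working backward. After the program, the postcondition k + 8 <= 2*a[p + 1] - 4 must hold; in canonical form it is k <= 2*a[p + 1] - 12.
Before assert 3*a[0] - 7 < 0 <==> k - 4 <= -2: (3*a[0] < 7 <==> k <= 2) && k <= 2*a[p + 1] - 12
Before assert 3*a[2] <= a[p + 1] + 4 ==> 3*p + 3*k <= -4: (3*a[2] <= a[p + 1] + 4 ==> 3*k + 3*p <= -4) && (3*a[0] < 7 <==> k <= 2) && k <= 2*a[p + 1] - 12
Before a[3] := 2*p - 2*u + 1: (3*a[2] <= store(a, 3, 2*p - 2*u + 1)[p + 1] + 4 ==> 3*k + 3*p <= -4) && (3*a[0] < 7 <==> k <= 2) && k <= 2*store(a, 3, 2*p - 2*u + 1)[p + 1] - 12
Answer: WP = (3*a[2] <= store(a, 3, 2*p - 2*u + 1)[p + 1] + 4 ==> 3*k + 3*p <= -4) && (3*a[0] < 7 <==> k <= 2) && k <= 2*store(a, 3, 2*p - 2*u + 1)[p + 1] - 12


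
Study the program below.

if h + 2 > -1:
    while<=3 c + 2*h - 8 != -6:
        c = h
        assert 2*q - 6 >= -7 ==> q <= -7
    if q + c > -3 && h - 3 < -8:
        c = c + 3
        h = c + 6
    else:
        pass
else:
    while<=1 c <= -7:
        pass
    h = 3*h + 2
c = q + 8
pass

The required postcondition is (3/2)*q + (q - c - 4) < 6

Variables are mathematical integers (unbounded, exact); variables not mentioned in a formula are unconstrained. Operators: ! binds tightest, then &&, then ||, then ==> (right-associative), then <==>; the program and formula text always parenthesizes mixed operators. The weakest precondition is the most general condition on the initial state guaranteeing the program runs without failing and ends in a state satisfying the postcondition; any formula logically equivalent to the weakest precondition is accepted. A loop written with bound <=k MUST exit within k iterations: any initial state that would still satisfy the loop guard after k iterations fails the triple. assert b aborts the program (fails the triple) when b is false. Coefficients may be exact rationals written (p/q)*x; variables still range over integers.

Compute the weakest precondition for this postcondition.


Working backward. After the program, the postcondition (3/2)*q + (q - c - 4) < 6 must hold; in canonical form it is (5/2)*q < c + 10.
Before skip: (5/2)*q < c + 10
Before c := q + 8: (3/2)*q < 18
Then branch requires (c + 2*h != 2 ==> ((2*q >= -1 ==> q <= -7) && (3*h != 2 ==> ((2*q >= -1 ==> q <= -7) && (3*h != 2 ==> ((2*q >= -1 ==> q <= -7) && (!(3*h != 2)) && ((h + q > -3 && h < -5) ==> (3/2)*q < 18) && ((!(h + q > -3 && h < -5)) ==> (3/2)*q < 18))) && ((!(3*h != 2)) ==> (((h + q > -3 && h < -5) ==> (3/2)*q < 18) && ((!(h + q > -3 && h < -5)) ==> (3/2)*q < 18))))) && ((!(3*h != 2)) ==> (((h + q > -3 && h < -5) ==> (3/2)*q < 18) && ((!(h + q > -3 && h < -5)) ==> (3/2)*q < 18))))) && ((!(c + 2*h != 2)) ==> (((c + q > -3 && h < -5) ==> (3/2)*q < 18) && ((!(c + q > -3 && h < -5)) ==> (3/2)*q < 18))); else branch requires (c <= -7 ==> ((!(c <= -7)) && (3/2)*q < 18)) && ((!(c <= -7)) ==> (3/2)*q < 18).
Before the if: (h > -3 ==> ((c + 2*h != 2 ==> ((2*q >= -1 ==> q <= -7) && (3*h != 2 ==> ((2*q >= -1 ==> q <= -7) && (3*h != 2 ==> ((2*q >= -1 ==> q <= -7) && (!(3*h != 2)) && ((h + q > -3 && h < -5) ==> (3/2)*q < 18) && ((!(h + q > -3 && h < -5)) ==> (3/2)*q < 18))) && ((!(3*h != 2)) ==> (((h + q > -3 && h < -5) ==> (3/2)*q < 18) && ((!(h + q > -3 && h < -5)) ==> (3/2)*q < 18))))) && ((!(3*h != 2)) ==> (((h + q > -3 && h < -5) ==> (3/2)*q < 18) && ((!(h + q > -3 && h < -5)) ==> (3/2)*q < 18))))) && ((!(c + 2*h != 2)) ==> (((c + q > -3 && h < -5) ==> (3/2)*q < 18) && ((!(c + q > -3 && h < -5)) ==> (3/2)*q < 18))))) && ((!(h > -3)) ==> ((c <= -7 ==> ((!(c <= -7)) && (3/2)*q < 18)) && ((!(c <= -7)) ==> (3/2)*q < 18)))
Answer: WP = (h > -3 ==> ((c + 2*h != 2 ==> ((2*q >= -1 ==> q <= -7) && (3*h != 2 ==> ((2*q >= -1 ==> q <= -7) && (3*h != 2 ==> ((2*q >= -1 ==> q <= -7) && (!(3*h != 2)) && ((h + q > -3 && h < -5) ==> (3/2)*q < 18) && ((!(h + q > -3 && h < -5)) ==> (3/2)*q < 18))) && ((!(3*h != 2)) ==> (((h + q > -3 && h < -5) ==> (3/2)*q < 18) && ((!(h + q > -3 && h < -5)) ==> (3/2)*q < 18))))) && ((!(3*h != 2)) ==> (((h + q > -3 && h < -5) ==> (3/2)*q < 18) && ((!(h + q > -3 && h < -5)) ==> (3/2)*q < 18))))) && ((!(c + 2*h != 2)) ==> (((c + q > -3 && h < -5) ==> (3/2)*q < 18) && ((!(c + q > -3 && h < -5)) ==> (3/2)*q < 18))))) && ((!(h > -3)) ==> ((c <= -7 ==> ((!(c <= -7)) && (3/2)*q < 18)) && ((!(c <= -7)) ==> (3/2)*q < 18)))


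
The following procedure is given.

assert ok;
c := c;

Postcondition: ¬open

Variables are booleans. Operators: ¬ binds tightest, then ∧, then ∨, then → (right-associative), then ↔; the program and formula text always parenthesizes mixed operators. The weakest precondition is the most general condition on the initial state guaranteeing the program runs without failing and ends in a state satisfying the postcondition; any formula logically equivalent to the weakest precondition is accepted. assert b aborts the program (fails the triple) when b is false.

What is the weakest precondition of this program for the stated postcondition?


Working backward. After the program, ¬open must hold.
Before c := c: ¬open
Before assert ok: ok ∧ (¬open)
Answer: WP = ok ∧ (¬open)


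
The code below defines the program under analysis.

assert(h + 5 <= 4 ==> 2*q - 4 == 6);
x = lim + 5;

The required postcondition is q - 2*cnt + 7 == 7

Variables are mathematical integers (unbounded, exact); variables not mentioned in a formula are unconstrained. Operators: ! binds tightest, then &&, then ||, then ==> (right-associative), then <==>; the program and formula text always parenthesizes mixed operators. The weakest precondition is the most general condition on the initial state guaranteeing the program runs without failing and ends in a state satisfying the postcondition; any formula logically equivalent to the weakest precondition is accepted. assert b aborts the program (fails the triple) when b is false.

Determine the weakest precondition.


Working backward. After the program, the postcondition q - 2*cnt + 7 == 7 must hold; in canonical form it is q == 2*cnt.
Before x := lim + 5: q == 2*cnt
Before assert h + 5 <= 4 ==> 2*q - 4 == 6: (h <= -1 ==> 2*q == 10) && q == 2*cnt
Answer: WP = (h <= -1 ==> 2*q == 10) && q == 2*cnt
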